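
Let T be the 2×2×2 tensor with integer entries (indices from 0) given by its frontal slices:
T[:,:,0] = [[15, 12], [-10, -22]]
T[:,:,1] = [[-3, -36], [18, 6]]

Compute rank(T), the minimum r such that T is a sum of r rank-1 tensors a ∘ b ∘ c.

Lower bound: the mode-1 unfolding of T (rows indexed by i, columns by (j,k) = (0,0), (0,1), (1,0), (1,1)) is [[15, -3, 12, -36], [-10, 18, -22, 6]].
There the 2×2 minor on rows i ∈ {0, 1}, columns (j,k) ∈ {(0,0), (0,1)} is det [[15, -3], [-10, 18]] = 240 ≠ 0, so this unfolding has rank ≥ 2; CP rank is at least every unfolding rank, so rank(T) ≥ 2. (Unfolding ranks only ever bound the CP rank from below — rank(T) can be strictly larger than all of them — so the matching upper bound has to come from an explicit 2-term decomposition.)
Upper bound — finding two terms. Write S_k = T[:,:,k] for the frontal slices: S₀ = [[15, 12], [-10, -22]], S₁ = [[-3, -36], [18, 6]].
If T = a₁ ∘ b₁ ∘ c₁ + a₂ ∘ b₂ ∘ c₂ then each S_k = c₁[k]·a₁b₁ᵀ + c₂[k]·a₂b₂ᵀ. S₀ and S₁ are linearly independent, so a₁b₁ᵀ and a₂b₂ᵀ must span the same plane of matrices: they are the rank-1 matrices of the form x·S₀ + y·S₁.
det(x·S₀ + y·S₁) is −210·x² − 420·xy + 630·y² = (-210)·(x + 3·y)(x − y), vanishing at (x:y) = (3:-1) and (1:1).
M₁ = 3·S₀ − S₁ = [[48, 72], [-48, -72]] = 24·[1, -1][2, 3]ᵀ and M₂ = S₀ + S₁ = [[12, -24], [8, -16]] = 4·[3, 2][1, -2]ᵀ, so take a₁ = [1, -1], b₁ = [2, 3], a₂ = [3, 2], b₂ = [1, -2].
Each slice is an integer combination of E₁ = a₁b₁ᵀ and E₂ = a₂b₂ᵀ: S₀ = 6·E₁ + E₂, S₁ = −6·E₁ + 3·E₂; reading off coefficients, c₁ = [6, -6] and c₂ = [1, 3].
Hence T = [1, -1] ∘ [2, 3] ∘ [6, -6] + [3, 2] ∘ [1, -2] ∘ [1, 3], so rank(T) ≤ 2.
These bounds meet, so rank(T) = 2.
Check entry T[1,0,1] = 18: (-1)·(2)·(-6) + (2)·(1)·(3) = 18.

2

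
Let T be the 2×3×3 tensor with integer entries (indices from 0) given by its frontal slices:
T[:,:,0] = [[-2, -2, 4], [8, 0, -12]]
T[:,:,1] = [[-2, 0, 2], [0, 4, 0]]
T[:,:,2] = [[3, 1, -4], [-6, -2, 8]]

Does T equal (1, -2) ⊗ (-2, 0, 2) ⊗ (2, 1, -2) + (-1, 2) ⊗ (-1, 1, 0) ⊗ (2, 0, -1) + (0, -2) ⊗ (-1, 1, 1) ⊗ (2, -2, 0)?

Yes

Reconstruct entrywise from the claimed factors. For example, T[0,2,2] = -4 and Σₗ aₗ[0]bₗ[2]cₗ[2] = (1)·(2)·(-2) + (-1)·(0)·(-1) + (0)·(1)·(0) = -4; checking all 18 entries, every one matches. The claim holds.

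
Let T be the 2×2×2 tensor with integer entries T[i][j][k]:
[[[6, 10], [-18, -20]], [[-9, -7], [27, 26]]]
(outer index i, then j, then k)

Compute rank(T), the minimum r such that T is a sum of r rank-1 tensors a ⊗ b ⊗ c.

Lower bound: in the mode-1 unfolding of T (rows indexed by i, columns by (j,k)) the 2×2 minor on rows i ∈ {0, 1}, columns (j,k) ∈ {(0,0), (0,1)} is det [[6, 10], [-9, -7]] = 48 ≠ 0, so that unfolding has rank ≥ 2 and hence rank(T) ≥ 2 (CP rank is at least every unfolding rank, though it can be larger).
Upper bound: with S_k = T[:,:,k], the two rank-1 terms a₁b₁ᵀ, a₂b₂ᵀ are the rank-1 members of the pencil x·S₀ + y·S₁.
det(x·S₀ + y·S₁) is 120·xy + 120·y² = 120·(y)(x + y), vanishing at (x:y) = (1:0) and (1:-1).
M₁ = S₀ = [[6, -18], [-9, 27]] = 3·[2, -3][1, -3]ᵀ and M₂ = S₀ − S₁ = [[-4, 2], [-2, 1]] = −[2, 1][2, -1]ᵀ, so take a₁ = [2, -3], b₁ = [1, -3], a₂ = [2, 1], b₂ = [2, -1].
Each slice is an integer combination of E₁ = a₁b₁ᵀ and E₂ = a₂b₂ᵀ: S₀ = 3·E₁, S₁ = 3·E₁ + E₂; reading off coefficients, c₁ = [3, 3] and c₂ = [0, 1].
Hence T = [2, -3] ⊗ [1, -3] ⊗ [3, 3] + [2, 1] ⊗ [2, -1] ⊗ [0, 1], so rank(T) ≤ 2.
These bounds meet, so rank(T) = 2.

2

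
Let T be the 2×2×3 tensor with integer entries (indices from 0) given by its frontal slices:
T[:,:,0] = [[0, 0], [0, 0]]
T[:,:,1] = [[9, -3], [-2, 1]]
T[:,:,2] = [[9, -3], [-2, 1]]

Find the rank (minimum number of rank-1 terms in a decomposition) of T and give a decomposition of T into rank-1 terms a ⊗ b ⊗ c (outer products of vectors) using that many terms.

Lower bound: the mode-2 unfolding of T (rows indexed by j, columns by (i,k) = (0,0), (0,1), (0,2), (1,0), (1,1), (1,2)) is [[0, 9, 9, 0, -2, -2], [0, -3, -3, 0, 1, 1]].
There the 2×2 minor on rows j ∈ {0, 1}, columns (i,k) ∈ {(0,1), (1,1)} is det [[9, -2], [-3, 1]] = 3 ≠ 0, so this unfolding has rank ≥ 2; CP rank is at least every unfolding rank, so rank(T) ≥ 2. (Unfolding ranks only ever bound the CP rank from below — rank(T) can be strictly larger than all of them — so the matching upper bound has to come from an explicit 2-term decomposition.)
Upper bound — finding two terms. Every mode-3 slice of T is a multiple of one matrix: T[:,:,k] = c[k]·M with c = [0, 1, 1] and M = [[9, -3], [-2, 1]] (rows indexed by i, columns by j). So it suffices to write M as a sum of two rank-1 matrices.
Splitting M by its rows (i = 0, 1), M = [1, 0][9, -3]ᵀ + [0, 1][-2, 1]ᵀ.
Hence T = [1, 0] ⊗ [9, -3] ⊗ [0, 1, 1] + [0, 1] ⊗ [-2, 1] ⊗ [0, 1, 1], so rank(T) ≤ 2.
These bounds meet, so rank(T) = 2.
Check entry T[0,0,1] = 9: (1)·(9)·(1) + (0)·(-2)·(1) = 9.

rank(T) = 2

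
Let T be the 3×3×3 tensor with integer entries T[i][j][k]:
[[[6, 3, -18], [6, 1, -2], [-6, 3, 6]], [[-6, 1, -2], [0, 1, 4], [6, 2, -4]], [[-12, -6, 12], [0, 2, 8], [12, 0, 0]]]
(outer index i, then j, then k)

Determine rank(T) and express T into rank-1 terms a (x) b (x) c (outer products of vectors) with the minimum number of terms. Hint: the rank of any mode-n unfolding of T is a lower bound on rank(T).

rank(T) = 3

Lower bound: the mode-1 unfolding of T (rows indexed by i, columns by (j,k) = (0,0), (0,1), (0,2), (1,0), (1,1), (1,2), (2,0), (2,1), (2,2)) is [[6, 3, -18, 6, 1, -2, -6, 3, 6], [-6, 1, -2, 0, 1, 4, 6, 2, -4], [-12, -6, 12, 0, 2, 8, 12, 0, 0]].
There the 3×3 minor on rows i ∈ {0, 1, 2}, columns (j,k) ∈ {(0,0), (0,1), (0,2)} is det [[6, 3, -18], [-6, 1, -2], [-12, -6, 12]] = -576 ≠ 0, so this unfolding has rank ≥ 3; CP rank is at least every unfolding rank, so rank(T) ≥ 3. (This is only a lower bound: in general the CP rank may exceed every unfolding rank, so we still need to exhibit 3 rank-1 terms summing to T.)
Upper bound: T is a sum of 3 rank-1 terms, T = [1, 1, 2] (x) [1, -1, -1] (x) [-2, -1, -2] + [2, -1, -2] (x) [2, 1, -2] (x) [2, 0, -2] + [2, 1, -2] (x) [2, 0, 1] (x) [0, 1, -2] (one valid choice — decompositions are not unique — normalised so each a, b is primitive with positive first nonzero entry; check it by expanding all entries), so rank(T) ≤ 3.
These bounds meet, so rank(T) = 3.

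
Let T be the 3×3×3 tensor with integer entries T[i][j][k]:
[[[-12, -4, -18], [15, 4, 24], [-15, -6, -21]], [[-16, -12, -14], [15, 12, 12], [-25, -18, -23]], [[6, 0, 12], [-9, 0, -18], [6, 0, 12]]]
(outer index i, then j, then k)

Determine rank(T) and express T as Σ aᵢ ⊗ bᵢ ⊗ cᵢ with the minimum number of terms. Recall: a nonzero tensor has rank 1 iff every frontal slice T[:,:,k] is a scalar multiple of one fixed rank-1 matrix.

Lower bound: the mode-2 unfolding of T (rows indexed by j, columns by (i,k) = (0,0), (0,1), (0,2), (1,0), (1,1), (1,2), (2,0), (2,1), (2,2)) is [[-12, -4, -18, -16, -12, -14, 6, 0, 12], [15, 4, 24, 15, 12, 12, -9, 0, -18], [-15, -6, -21, -25, -18, -23, 6, 0, 12]].
There the 2×2 minor on rows j ∈ {0, 1}, columns (i,k) ∈ {(0,0), (0,1)} is det [[-12, -4], [15, 4]] = 12 ≠ 0, so this unfolding has rank ≥ 2; CP rank is at least every unfolding rank, so rank(T) ≥ 2. (Flattening ranks never certify an upper bound on CP rank; for that we must actually write T with 2 rank-1 terms.)
Upper bound — finding two terms. Write S_k = T[:,:,k] for the frontal slices: S₀ = [[-12, 15, -15], [-16, 15, -25], [6, -9, 6]], S₁ = [[-4, 4, -6], [-12, 12, -18], [0, 0, 0]], S₂ = [[-18, 24, -21], [-14, 12, -23], [12, -18, 12]].
If T = a₁ ⊗ b₁ ⊗ c₁ + a₂ ⊗ b₂ ⊗ c₂ then each S_k = c₁[k]·a₁b₁ᵀ + c₂[k]·a₂b₂ᵀ. S₀ and S₁ are linearly independent, so a₁b₁ᵀ and a₂b₂ᵀ must span the same plane of matrices: they are the rank-1 matrices of the form x·S₀ + y·S₁.
The 2×2 minor of x·S₀ + y·S₁ on rows {0,1}, columns {0,1} is 60·x² + 40·xy = 20·(3·x + 2·y)(x), vanishing at (x:y) = (2:-3) and (0:1).
M₁ = 2·S₀ − 3·S₁ = [[-12, 18, -12], [4, -6, 4], [12, -18, 12]] = (-2)·[3, -1, -3][2, -3, 2]ᵀ and M₂ = S₁ = [[-4, 4, -6], [-12, 12, -18], [0, 0, 0]] = (-2)·[1, 3, 0][2, -2, 3]ᵀ, so take a₁ = [3, -1, -3], b₁ = [2, -3, 2], a₂ = [1, 3, 0], b₂ = [2, -2, 3].
Each slice is an integer combination of E₁ = a₁b₁ᵀ and E₂ = a₂b₂ᵀ: S₀ = −E₁ − 3·E₂, S₁ = −2·E₂, S₂ = −2·E₁ − 3·E₂; reading off coefficients, c₁ = [-1, 0, -2] and c₂ = [-3, -2, -3].
Hence T = [3, -1, -3] ⊗ [2, -3, 2] ⊗ [-1, 0, -2] + [1, 3, 0] ⊗ [2, -2, 3] ⊗ [-3, -2, -3], so rank(T) ≤ 2.
These bounds meet, so rank(T) = 2.
Check entry T[1,0,1] = -12: (-1)·(2)·(0) + (3)·(2)·(-2) = -12.

rank(T) = 2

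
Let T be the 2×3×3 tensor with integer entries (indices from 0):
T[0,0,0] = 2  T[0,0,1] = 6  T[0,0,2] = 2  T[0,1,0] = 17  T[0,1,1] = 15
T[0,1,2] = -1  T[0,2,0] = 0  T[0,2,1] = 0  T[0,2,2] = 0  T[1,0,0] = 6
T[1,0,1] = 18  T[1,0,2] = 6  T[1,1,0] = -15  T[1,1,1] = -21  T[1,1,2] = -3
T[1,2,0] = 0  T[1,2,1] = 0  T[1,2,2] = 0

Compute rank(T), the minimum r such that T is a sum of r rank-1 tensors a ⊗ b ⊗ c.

2

Lower bound: the mode-3 unfolding of T (rows indexed by k, columns by (i,j) = (0,0), (0,1), (0,2), (1,0), (1,1), (1,2)) is [[2, 17, 0, 6, -15, 0], [6, 15, 0, 18, -21, 0], [2, -1, 0, 6, -3, 0]].
There the 2×2 minor on rows k ∈ {0, 1}, columns (i,j) ∈ {(0,0), (0,1)} is det [[2, 17], [6, 15]] = -72 ≠ 0, so this unfolding has rank ≥ 2; CP rank is at least every unfolding rank, so rank(T) ≥ 2. (Unfolding ranks only ever bound the CP rank from below — rank(T) can be strictly larger than all of them — so the matching upper bound has to come from an explicit 2-term decomposition.)
Upper bound — finding two terms. Write S_k = T[:,:,k] for the frontal slices: S₀ = [[2, 17, 0], [6, -15, 0]], S₁ = [[6, 15, 0], [18, -21, 0]], S₂ = [[2, -1, 0], [6, -3, 0]].
If T = a₁ ⊗ b₁ ⊗ c₁ + a₂ ⊗ b₂ ⊗ c₂ then each S_k = c₁[k]·a₁b₁ᵀ + c₂[k]·a₂b₂ᵀ. S₀ and S₁ are linearly independent, so a₁b₁ᵀ and a₂b₂ᵀ must span the same plane of matrices: they are the rank-1 matrices of the form x·S₀ + y·S₁.
The 2×2 minor of x·S₀ + y·S₁ on rows {0,1}, columns {0,1} is −132·x² − 528·xy − 396·y² = (-132)·(x + 3·y)(x + y), vanishing at (x:y) = (3:-1) and (1:-1).
M₁ = 3·S₀ − S₁ = [[0, 36, 0], [0, -24, 0]] = 12·[3, -2][0, 1, 0]ᵀ and M₂ = S₀ − S₁ = [[-4, 2, 0], [-12, 6, 0]] = (-2)·[1, 3][2, -1, 0]ᵀ, so take a₁ = [3, -2], b₁ = [0, 1, 0], a₂ = [1, 3], b₂ = [2, -1, 0].
Each slice is an integer combination of E₁ = a₁b₁ᵀ and E₂ = a₂b₂ᵀ: S₀ = 6·E₁ + E₂, S₁ = 6·E₁ + 3·E₂, S₂ = E₂; reading off coefficients, c₁ = [6, 6, 0] and c₂ = [1, 3, 1].
Hence T = [3, -2] ⊗ [0, 1, 0] ⊗ [6, 6, 0] + [1, 3] ⊗ [2, -1, 0] ⊗ [1, 3, 1], so rank(T) ≤ 2.
These bounds meet, so rank(T) = 2.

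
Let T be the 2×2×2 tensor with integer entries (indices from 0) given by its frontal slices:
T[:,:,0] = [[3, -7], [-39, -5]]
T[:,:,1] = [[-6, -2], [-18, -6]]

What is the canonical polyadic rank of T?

2

Lower bound: in the mode-2 unfolding of T (rows indexed by j, columns by (i,k)) the 2×2 minor on rows j ∈ {0, 1}, columns (i,k) ∈ {(0,0), (0,1)} is det [[3, -6], [-7, -2]] = -48 ≠ 0, so that unfolding has rank ≥ 2 and hence rank(T) ≥ 2 (CP rank is at least every unfolding rank, though it can be larger).
Upper bound: with S_k = T[:,:,k], the two rank-1 terms a₁b₁ᵀ, a₂b₂ᵀ are the rank-1 members of the pencil x·S₀ + y·S₁.
det(x·S₀ + y·S₁) is −288·x² − 192·xy = (-96)·(3·x + 2·y)(x), vanishing at (x:y) = (2:-3) and (0:1).
M₁ = 2·S₀ − 3·S₁ = [[24, -8], [-24, 8]] = 8·[1, -1][3, -1]ᵀ and M₂ = S₁ = [[-6, -2], [-18, -6]] = (-2)·[1, 3][3, 1]ᵀ, so take a₁ = [1, -1], b₁ = [3, -1], a₂ = [1, 3], b₂ = [3, 1].
Each slice is an integer combination of E₁ = a₁b₁ᵀ and E₂ = a₂b₂ᵀ: S₀ = 4·E₁ − 3·E₂, S₁ = −2·E₂; reading off coefficients, c₁ = [4, 0] and c₂ = [-3, -2].
Hence T = [1, -1] ⊗ [3, -1] ⊗ [4, 0] + [1, 3] ⊗ [3, 1] ⊗ [-3, -2], so rank(T) ≤ 2.
These bounds meet, so rank(T) = 2.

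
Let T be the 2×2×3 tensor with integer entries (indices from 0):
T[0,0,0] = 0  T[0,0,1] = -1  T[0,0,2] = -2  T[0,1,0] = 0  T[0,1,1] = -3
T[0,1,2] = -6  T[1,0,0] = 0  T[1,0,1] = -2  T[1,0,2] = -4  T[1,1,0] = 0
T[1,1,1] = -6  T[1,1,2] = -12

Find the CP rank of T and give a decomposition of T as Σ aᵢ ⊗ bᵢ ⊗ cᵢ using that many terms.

rank(T) = 1

Lower bound: T ≠ 0 (e.g. T[0,0,1] = -1), so rank(T) ≥ 1.
Upper bound: if T = a ⊗ b ⊗ c then every fibre of T is a multiple of the corresponding factor, so read the factors off the fibres through the nonzero entry T[0,0,1] = -1.
The mode-1 fibre T[:,0,1] = [-1, -2] gives a = [1, 2] (primitive direction); the mode-2 fibre T[0,:,1] = [-1, -3] gives b = [1, 3]; then c[k] = T[0,0,k] / (a[0]·b[0]) = [0, -1, -2] / 1 = [0, -1, -2].
Expanding [1, 2] ⊗ [1, 3] ⊗ [0, -1, -2] reproduces all 12 entries of T, so T = [1, 2] ⊗ [1, 3] ⊗ [0, -1, -2] and rank(T) ≤ 1.
These bounds meet, so rank(T) = 1.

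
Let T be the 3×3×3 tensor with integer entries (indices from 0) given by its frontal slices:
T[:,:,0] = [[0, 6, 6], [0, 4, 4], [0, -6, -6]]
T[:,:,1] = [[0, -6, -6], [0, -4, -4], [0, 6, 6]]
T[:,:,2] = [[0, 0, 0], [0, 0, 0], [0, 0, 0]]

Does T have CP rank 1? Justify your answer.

Yes

If T = a ∘ b ∘ c then every fibre of T is a multiple of the corresponding factor, so read the factors off the fibres through the nonzero entry T[0,1,0] = 6.
The mode-1 fibre T[:,1,0] = [6, 4, -6] gives a = [3, 2, -3] (primitive direction); the mode-2 fibre T[0,:,0] = [0, 6, 6] gives b = [0, 1, 1]; then c[k] = T[0,1,k] / (a[0]·b[1]) = [6, -6, 0] / 3 = [2, -2, 0].
Expanding [3, 2, -3] ∘ [0, 1, 1] ∘ [2, -2, 0] reproduces all 27 entries of T, so T = [3, 2, -3] ∘ [0, 1, 1] ∘ [2, -2, 0] and rank(T) ≤ 1.
Equivalently every frontal slice T[:,:,k] is c[k] times the rank-1 matrix [3, 2, -3] ∘ [0, 1, 1]. So T has rank 1 (it is nonzero).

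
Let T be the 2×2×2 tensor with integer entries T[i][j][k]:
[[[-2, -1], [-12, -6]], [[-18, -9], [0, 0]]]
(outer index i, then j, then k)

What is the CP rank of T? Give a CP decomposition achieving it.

Lower bound: the mode-1 unfolding of T (rows indexed by i, columns by (j,k) = (0,0), (0,1), (1,0), (1,1)) is [[-2, -1, -12, -6], [-18, -9, 0, 0]].
There the 2×2 minor on rows i ∈ {0, 1}, columns (j,k) ∈ {(0,0), (1,0)} is det [[-2, -12], [-18, 0]] = -216 ≠ 0, so this unfolding has rank ≥ 2; CP rank is at least every unfolding rank, so rank(T) ≥ 2. (This is only a lower bound: in general the CP rank may exceed every unfolding rank, so we still need to exhibit 2 rank-1 terms summing to T.)
Upper bound — finding two terms. Every mode-3 slice of T is a multiple of one matrix: T[:,:,k] = c[k]·M with c = (2, 1) and M = [[-1, -6], [-9, 0]] (rows indexed by i, columns by j). So it suffices to write M as a sum of two rank-1 matrices.
Splitting M by its rows (i = 0, 1), M = (1, 0)(-1, -6)ᵀ + (0, 1)(-9, 0)ᵀ.
Hence T = (1, 0) ⊗ (-1, -6) ⊗ (2, 1) + (0, 1) ⊗ (-9, 0) ⊗ (2, 1), so rank(T) ≤ 2.
These bounds meet, so rank(T) = 2.

rank(T) = 2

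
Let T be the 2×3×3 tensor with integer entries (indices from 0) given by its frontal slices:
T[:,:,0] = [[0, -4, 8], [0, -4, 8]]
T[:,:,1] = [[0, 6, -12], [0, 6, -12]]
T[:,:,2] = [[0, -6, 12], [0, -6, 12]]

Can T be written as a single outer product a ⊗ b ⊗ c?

Yes

If T = a ⊗ b ⊗ c then every fibre of T is a multiple of the corresponding factor, so read the factors off the fibres through the nonzero entry T[0,1,0] = -4.
The mode-1 fibre T[:,1,0] = [-4, -4] gives a = [1, 1] (primitive direction); the mode-2 fibre T[0,:,0] = [0, -4, 8] gives b = [0, 1, -2]; then c[k] = T[0,1,k] / (a[0]·b[1]) = [-4, 6, -6] / 1 = [-4, 6, -6].
Expanding [1, 1] ⊗ [0, 1, -2] ⊗ [-4, 6, -6] reproduces all 18 entries of T, so T = [1, 1] ⊗ [0, 1, -2] ⊗ [-4, 6, -6] and rank(T) ≤ 1.
Equivalently every frontal slice T[:,:,k] is c[k] times the rank-1 matrix [1, 1] ⊗ [0, 1, -2]. So T has rank 1 (it is nonzero).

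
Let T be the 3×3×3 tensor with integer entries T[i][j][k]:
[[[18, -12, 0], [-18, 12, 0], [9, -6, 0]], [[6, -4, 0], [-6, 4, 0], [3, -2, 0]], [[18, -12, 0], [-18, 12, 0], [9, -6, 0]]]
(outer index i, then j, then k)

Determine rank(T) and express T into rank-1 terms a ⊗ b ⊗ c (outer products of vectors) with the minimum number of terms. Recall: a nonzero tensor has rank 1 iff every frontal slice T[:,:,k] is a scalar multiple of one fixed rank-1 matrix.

Lower bound: T ≠ 0 (e.g. T[0,0,0] = 18), so rank(T) ≥ 1.
Upper bound: the mode-1 fibre T[:,0,0] = [18, 6, 18] gives a = [3, 1, 3] (primitive direction); the mode-2 fibre T[0,:,0] = [18, -18, 9] gives b = [2, -2, 1]; then c[k] = T[0,0,k] / (a[0]·b[0]) = [18, -12, 0] / 6 = [3, -2, 0].
Expanding [3, 1, 3] ⊗ [2, -2, 1] ⊗ [3, -2, 0] reproduces all 27 entries of T, so T = [3, 1, 3] ⊗ [2, -2, 1] ⊗ [3, -2, 0] and rank(T) ≤ 1.
These bounds meet, so rank(T) = 1.

rank(T) = 1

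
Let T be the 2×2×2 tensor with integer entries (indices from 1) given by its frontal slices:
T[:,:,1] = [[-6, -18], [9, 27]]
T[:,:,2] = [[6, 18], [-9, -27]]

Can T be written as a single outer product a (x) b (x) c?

Yes

If T = a (x) b (x) c then every fibre of T is a multiple of the corresponding factor, so read the factors off the fibres through the nonzero entry T[1,1,1] = -6.
The mode-1 fibre T[:,1,1] = [-6, 9] gives a = [2, -3] (primitive direction); the mode-2 fibre T[1,:,1] = [-6, -18] gives b = [1, 3]; then c[k] = T[1,1,k] / (a[1]·b[1]) = [-6, 6] / 2 = [-3, 3].
Expanding [2, -3] (x) [1, 3] (x) [-3, 3] reproduces all 8 entries of T, so T = [2, -3] (x) [1, 3] (x) [-3, 3] and rank(T) ≤ 1.
Equivalently every frontal slice T[:,:,k] is c[k] times the rank-1 matrix [2, -3] (x) [1, 3]. So T has rank 1 (it is nonzero).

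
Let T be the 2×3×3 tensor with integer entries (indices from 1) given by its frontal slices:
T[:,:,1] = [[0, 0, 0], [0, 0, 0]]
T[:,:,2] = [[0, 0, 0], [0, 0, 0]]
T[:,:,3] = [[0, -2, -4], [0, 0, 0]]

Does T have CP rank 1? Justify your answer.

Yes

If T = a ⊗ b ⊗ c then every fibre of T is a multiple of the corresponding factor, so read the factors off the fibres through the nonzero entry T[1,2,3] = -2.
The mode-1 fibre T[:,2,3] = [-2, 0] gives a = [1, 0] (primitive direction); the mode-2 fibre T[1,:,3] = [0, -2, -4] gives b = [0, 1, 2]; then c[k] = T[1,2,k] / (a[1]·b[2]) = [0, 0, -2] / 1 = [0, 0, -2].
Expanding [1, 0] ⊗ [0, 1, 2] ⊗ [0, 0, -2] reproduces all 18 entries of T, so T = [1, 0] ⊗ [0, 1, 2] ⊗ [0, 0, -2] and rank(T) ≤ 1.
Equivalently every frontal slice T[:,:,k] is c[k] times the rank-1 matrix [1, 0] ⊗ [0, 1, 2]. So T has rank 1 (it is nonzero).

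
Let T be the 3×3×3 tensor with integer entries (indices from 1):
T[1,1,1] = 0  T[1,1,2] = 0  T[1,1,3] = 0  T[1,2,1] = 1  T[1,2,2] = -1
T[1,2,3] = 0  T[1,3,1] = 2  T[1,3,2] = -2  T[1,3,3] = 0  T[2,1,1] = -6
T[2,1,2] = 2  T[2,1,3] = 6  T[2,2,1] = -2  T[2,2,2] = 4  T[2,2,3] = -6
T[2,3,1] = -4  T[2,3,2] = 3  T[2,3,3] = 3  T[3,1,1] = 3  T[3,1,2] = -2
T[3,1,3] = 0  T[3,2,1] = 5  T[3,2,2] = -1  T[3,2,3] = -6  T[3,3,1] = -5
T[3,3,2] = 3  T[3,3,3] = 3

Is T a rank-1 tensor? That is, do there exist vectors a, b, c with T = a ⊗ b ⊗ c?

No

The mode-3 unfolding of T (rows indexed by k, columns by (i,j) = (1,1), (1,2), (1,3), (2,1), (2,2), (2,3), (3,1), (3,2), (3,3)) is [[0, 1, 2, -6, -2, -4, 3, 5, -5], [0, -1, -2, 2, 4, 3, -2, -1, 3], [0, 0, 0, 6, -6, 3, 0, -6, 3]].
There the 3×3 minor on rows k ∈ {1, 2, 3}, columns (i,j) ∈ {(1,2), (2,1), (2,2)} is det [[1, -6, -2], [-1, 2, 4], [0, 6, -6]] = 12 ≠ 0, so this unfolding has rank ≥ 3; CP rank is at least every unfolding rank, so rank(T) ≥ 3.
In particular rank(T) ≥ 3 > 1, so T is not rank-1.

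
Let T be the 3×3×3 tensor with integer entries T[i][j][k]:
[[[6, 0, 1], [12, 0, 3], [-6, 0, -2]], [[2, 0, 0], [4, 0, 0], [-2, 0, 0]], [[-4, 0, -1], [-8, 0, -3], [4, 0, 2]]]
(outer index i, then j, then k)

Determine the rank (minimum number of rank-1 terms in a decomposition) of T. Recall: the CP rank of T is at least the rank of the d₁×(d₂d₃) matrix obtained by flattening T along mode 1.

2

Lower bound: the mode-3 unfolding of T (rows indexed by k, columns by (i,j) = (0,0), (0,1), (0,2), (1,0), (1,1), (1,2), (2,0), (2,1), (2,2)) is [[6, 12, -6, 2, 4, -2, -4, -8, 4], [0, 0, 0, 0, 0, 0, 0, 0, 0], [1, 3, -2, 0, 0, 0, -1, -3, 2]].
There the 2×2 minor on rows k ∈ {0, 2}, columns (i,j) ∈ {(0,0), (0,1)} is det [[6, 12], [1, 3]] = 6 ≠ 0, so this unfolding has rank ≥ 2; CP rank is at least every unfolding rank, so rank(T) ≥ 2. (Flattening ranks never certify an upper bound on CP rank; for that we must actually write T with 2 rank-1 terms.)
Upper bound — finding two terms. Write S_k = T[:,:,k] for the frontal slices: S₀ = [[6, 12, -6], [2, 4, -2], [-4, -8, 4]], S₁ = [[0, 0, 0], [0, 0, 0], [0, 0, 0]], S₂ = [[1, 3, -2], [0, 0, 0], [-1, -3, 2]].
If T = a₁ ⊗ b₁ ⊗ c₁ + a₂ ⊗ b₂ ⊗ c₂ then each S_k = c₁[k]·a₁b₁ᵀ + c₂[k]·a₂b₂ᵀ. S₀ and S₂ are linearly independent, so a₁b₁ᵀ and a₂b₂ᵀ must span the same plane of matrices: they are the rank-1 matrices of the form x·S₀ + y·S₂.
The 2×2 minor of x·S₀ + y·S₂ on rows {0,1}, columns {0,1} is −2·xy = (-2)·(y)(x), vanishing at (x:y) = (1:0) and (0:1).
M₁ = S₀ = [[6, 12, -6], [2, 4, -2], [-4, -8, 4]] = 2·[3, 1, -2][1, 2, -1]ᵀ and M₂ = S₂ = [[1, 3, -2], [0, 0, 0], [-1, -3, 2]] = [1, 0, -1][1, 3, -2]ᵀ, so take a₁ = [3, 1, -2], b₁ = [1, 2, -1], a₂ = [1, 0, -1], b₂ = [1, 3, -2].
Each slice is an integer combination of E₁ = a₁b₁ᵀ and E₂ = a₂b₂ᵀ: S₀ = 2·E₁, S₁ = 0, S₂ = E₂; reading off coefficients, c₁ = [2, 0, 0] and c₂ = [0, 0, 1].
Hence T = [3, 1, -2] ⊗ [1, 2, -1] ⊗ [2, 0, 0] + [1, 0, -1] ⊗ [1, 3, -2] ⊗ [0, 0, 1], so rank(T) ≤ 2.
These bounds meet, so rank(T) = 2.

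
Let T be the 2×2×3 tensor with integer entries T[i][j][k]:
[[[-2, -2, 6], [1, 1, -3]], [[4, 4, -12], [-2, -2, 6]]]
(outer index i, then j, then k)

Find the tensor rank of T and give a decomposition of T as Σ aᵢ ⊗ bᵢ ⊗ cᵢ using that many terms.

rank(T) = 1

Lower bound: T ≠ 0 (e.g. T[0,0,0] = -2), so rank(T) ≥ 1.
Upper bound: if T = a ⊗ b ⊗ c then every fibre of T is a multiple of the corresponding factor, so read the factors off the fibres through the nonzero entry T[0,0,0] = -2.
The mode-1 fibre T[:,0,0] = [-2, 4] gives a = (1, -2) (primitive direction); the mode-2 fibre T[0,:,0] = [-2, 1] gives b = (2, -1); then c[k] = T[0,0,k] / (a[0]·b[0]) = [-2, -2, 6] / 2 = (-1, -1, 3).
Expanding (1, -2) ⊗ (2, -1) ⊗ (-1, -1, 3) reproduces all 12 entries of T, so T = (1, -2) ⊗ (2, -1) ⊗ (-1, -1, 3) and rank(T) ≤ 1.
These bounds meet, so rank(T) = 1.
Check entry T[0,1,0] = 1: (1)·(-1)·(-1) = 1.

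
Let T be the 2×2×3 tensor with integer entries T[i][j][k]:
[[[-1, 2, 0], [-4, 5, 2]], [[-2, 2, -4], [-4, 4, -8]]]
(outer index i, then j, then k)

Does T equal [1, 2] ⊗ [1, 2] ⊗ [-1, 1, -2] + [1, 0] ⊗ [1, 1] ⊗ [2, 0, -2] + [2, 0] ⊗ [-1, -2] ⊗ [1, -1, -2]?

Reconstruct entry (0,0,1) from the claimed factors: Σₗ aₗ[0]bₗ[0]cₗ[1] = (1)·(1)·(1) + (1)·(1)·(0) + (2)·(-1)·(-1) = 3, but T[0,0,1] = 2. The claim is false.

No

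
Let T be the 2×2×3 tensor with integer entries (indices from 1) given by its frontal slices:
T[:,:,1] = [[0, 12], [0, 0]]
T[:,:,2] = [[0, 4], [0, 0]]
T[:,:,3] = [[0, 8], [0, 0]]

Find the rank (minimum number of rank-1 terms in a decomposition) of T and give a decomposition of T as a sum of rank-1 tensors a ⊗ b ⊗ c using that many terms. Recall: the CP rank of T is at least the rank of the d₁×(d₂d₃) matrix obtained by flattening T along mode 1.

rank(T) = 1

Lower bound: T ≠ 0 (e.g. T[1,2,1] = 12), so rank(T) ≥ 1.
Upper bound: if T = a ⊗ b ⊗ c then every fibre of T is a multiple of the corresponding factor, so read the factors off the fibres through the nonzero entry T[1,2,1] = 12.
The mode-1 fibre T[:,2,1] = [12, 0] gives a = [1, 0] (primitive direction); the mode-2 fibre T[1,:,1] = [0, 12] gives b = [0, 1]; then c[k] = T[1,2,k] / (a[1]·b[2]) = [12, 4, 8] / 1 = [12, 4, 8].
Expanding [1, 0] ⊗ [0, 1] ⊗ [12, 4, 8] reproduces all 12 entries of T, so T = [1, 0] ⊗ [0, 1] ⊗ [12, 4, 8] and rank(T) ≤ 1.
These bounds meet, so rank(T) = 1.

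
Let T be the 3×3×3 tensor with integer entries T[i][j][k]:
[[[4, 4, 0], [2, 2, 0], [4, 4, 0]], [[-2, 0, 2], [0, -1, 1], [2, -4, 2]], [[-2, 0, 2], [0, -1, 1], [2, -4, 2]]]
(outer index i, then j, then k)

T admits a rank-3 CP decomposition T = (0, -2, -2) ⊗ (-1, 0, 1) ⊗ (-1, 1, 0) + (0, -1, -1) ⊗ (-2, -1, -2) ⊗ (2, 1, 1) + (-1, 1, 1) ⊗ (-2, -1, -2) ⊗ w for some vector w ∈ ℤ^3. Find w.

Subtract the known terms from T to get the rank-1 residual R = (-1, 1, 1) ⊗ (-2, -1, -2) ⊗ w, so R[i,j,k] = a[i]·b[j]·w[k]. Pick indices with nonzero a[0]·b[0] = (-1)·(-2) = 2. Only the fibre through (0,0,·) is needed: R[0,0,:] = T[0,0,:] − Σₗ aₗ[0]bₗ[0]cₗ = [4, 4, 0] − (0)·(-1)·(-1, 1, 0) − (0)·(-2)·(2, 1, 1) = [4, 4, 0]. Then w[k] = R[0,0,k] / 2 for each k, giving w = [4, 4, 0] / 2 = (2, 2, 0).

w = (2, 2, 0)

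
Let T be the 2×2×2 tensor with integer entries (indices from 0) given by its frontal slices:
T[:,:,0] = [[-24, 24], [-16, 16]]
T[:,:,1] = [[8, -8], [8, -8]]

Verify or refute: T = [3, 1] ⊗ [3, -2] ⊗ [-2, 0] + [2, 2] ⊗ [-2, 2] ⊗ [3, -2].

Reconstruct entry (0,0,0) from the claimed factors: Σₗ aₗ[0]bₗ[0]cₗ[0] = (3)·(3)·(-2) + (2)·(-2)·(3) = -30, but T[0,0,0] = -24. The claim is false.

No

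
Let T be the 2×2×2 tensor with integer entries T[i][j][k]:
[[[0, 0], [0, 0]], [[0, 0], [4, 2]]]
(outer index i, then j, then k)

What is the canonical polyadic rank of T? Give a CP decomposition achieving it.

rank(T) = 1

Lower bound: T ≠ 0 (e.g. T[1,1,0] = 4), so rank(T) ≥ 1.
Upper bound: the mode-1 fibre T[:,1,0] = [0, 4] gives a = [0, 1] (primitive direction); the mode-2 fibre T[1,:,0] = [0, 4] gives b = [0, 1]; then c[k] = T[1,1,k] / (a[1]·b[1]) = [4, 2] / 1 = [4, 2].
Expanding [0, 1] ∘ [0, 1] ∘ [4, 2] reproduces all 8 entries of T, so T = [0, 1] ∘ [0, 1] ∘ [4, 2] and rank(T) ≤ 1.
These bounds meet, so rank(T) = 1.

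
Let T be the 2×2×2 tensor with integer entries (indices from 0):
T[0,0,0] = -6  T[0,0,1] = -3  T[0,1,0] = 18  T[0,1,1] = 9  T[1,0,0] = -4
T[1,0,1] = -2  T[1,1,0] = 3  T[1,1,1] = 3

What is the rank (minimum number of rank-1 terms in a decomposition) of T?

Lower bound: the mode-2 unfolding of T (rows indexed by j, columns by (i,k) = (0,0), (0,1), (1,0), (1,1)) is [[-6, -3, -4, -2], [18, 9, 3, 3]].
There the 2×2 minor on rows j ∈ {0, 1}, columns (i,k) ∈ {(0,0), (1,0)} is det [[-6, -4], [18, 3]] = 54 ≠ 0, so this unfolding has rank ≥ 2; CP rank is at least every unfolding rank, so rank(T) ≥ 2. (This is only a lower bound: in general the CP rank may exceed every unfolding rank, so we still need to exhibit 2 rank-1 terms summing to T.)
Upper bound — finding two terms. Write S_k = T[:,:,k] for the frontal slices: S₀ = [[-6, 18], [-4, 3]], S₁ = [[-3, 9], [-2, 3]].
If T = a₁ ⊗ b₁ ⊗ c₁ + a₂ ⊗ b₂ ⊗ c₂ then each S_k = c₁[k]·a₁b₁ᵀ + c₂[k]·a₂b₂ᵀ. S₀ and S₁ are linearly independent, so a₁b₁ᵀ and a₂b₂ᵀ must span the same plane of matrices: they are the rank-1 matrices of the form x·S₀ + y·S₁.
det(x·S₀ + y·S₁) is 54·x² + 45·xy + 9·y² = 9·(2·x + y)(3·x + y), vanishing at (x:y) = (1:-2) and (1:-3).
M₁ = S₀ − 2·S₁ = [[0, 0], [0, -3]] = (-3)·[0, 1][0, 1]ᵀ and M₂ = S₀ − 3·S₁ = [[3, -9], [2, -6]] = [3, 2][1, -3]ᵀ, so take a₁ = [0, 1], b₁ = [0, 1], a₂ = [3, 2], b₂ = [1, -3].
Each slice is an integer combination of E₁ = a₁b₁ᵀ and E₂ = a₂b₂ᵀ: S₀ = −9·E₁ − 2·E₂, S₁ = −3·E₁ − E₂; reading off coefficients, c₁ = [-9, -3] and c₂ = [-2, -1].
Hence T = [0, 1] ⊗ [0, 1] ⊗ [-9, -3] + [3, 2] ⊗ [1, -3] ⊗ [-2, -1], so rank(T) ≤ 2.
These bounds meet, so rank(T) = 2.

2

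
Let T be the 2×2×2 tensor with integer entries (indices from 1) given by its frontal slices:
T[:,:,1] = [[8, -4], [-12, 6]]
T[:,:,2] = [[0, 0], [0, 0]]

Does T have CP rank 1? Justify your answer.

Yes

The mode-1 fibre T[:,1,1] = [8, -12] gives a = (2, -3) (primitive direction); the mode-2 fibre T[1,:,1] = [8, -4] gives b = (2, -1); then c[k] = T[1,1,k] / (a[1]·b[1]) = [8, 0] / 4 = (2, 0).
Expanding (2, -3) ⊗ (2, -1) ⊗ (2, 0) reproduces all 8 entries of T, so T = (2, -3) ⊗ (2, -1) ⊗ (2, 0) and rank(T) ≤ 1.
Equivalently every frontal slice T[:,:,k] is c[k] times the rank-1 matrix (2, -3) ⊗ (2, -1). So T has rank 1 (it is nonzero).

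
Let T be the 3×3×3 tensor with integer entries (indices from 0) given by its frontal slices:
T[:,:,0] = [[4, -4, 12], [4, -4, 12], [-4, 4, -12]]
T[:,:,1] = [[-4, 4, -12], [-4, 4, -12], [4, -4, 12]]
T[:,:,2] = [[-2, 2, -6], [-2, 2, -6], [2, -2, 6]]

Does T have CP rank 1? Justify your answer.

If T = a ⊗ b ⊗ c then every fibre of T is a multiple of the corresponding factor, so read the factors off the fibres through the nonzero entry T[0,0,0] = 4.
The mode-1 fibre T[:,0,0] = [4, 4, -4] gives a = [1, 1, -1] (primitive direction); the mode-2 fibre T[0,:,0] = [4, -4, 12] gives b = [1, -1, 3]; then c[k] = T[0,0,k] / (a[0]·b[0]) = [4, -4, -2] / 1 = [4, -4, -2].
Expanding [1, 1, -1] ⊗ [1, -1, 3] ⊗ [4, -4, -2] reproduces all 27 entries of T, so T = [1, 1, -1] ⊗ [1, -1, 3] ⊗ [4, -4, -2] and rank(T) ≤ 1.
Equivalently every frontal slice T[:,:,k] is c[k] times the rank-1 matrix [1, 1, -1] ⊗ [1, -1, 3]. So T has rank 1 (it is nonzero).

Yes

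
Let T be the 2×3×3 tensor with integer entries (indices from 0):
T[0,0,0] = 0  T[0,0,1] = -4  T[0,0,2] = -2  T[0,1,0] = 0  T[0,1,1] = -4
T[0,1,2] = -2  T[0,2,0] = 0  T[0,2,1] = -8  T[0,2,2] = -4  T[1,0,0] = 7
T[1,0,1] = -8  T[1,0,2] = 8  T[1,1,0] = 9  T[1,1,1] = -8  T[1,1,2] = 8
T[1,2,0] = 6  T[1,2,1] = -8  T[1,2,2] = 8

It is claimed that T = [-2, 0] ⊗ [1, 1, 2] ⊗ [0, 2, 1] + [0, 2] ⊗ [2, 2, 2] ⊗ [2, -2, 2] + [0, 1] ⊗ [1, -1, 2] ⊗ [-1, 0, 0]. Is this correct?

Yes

Reconstruct entrywise from the claimed factors. For example, T[0,0,0] = 0 and Σₗ aₗ[0]bₗ[0]cₗ[0] = (-2)·(1)·(0) + (0)·(2)·(2) + (0)·(1)·(-1) = 0; checking all 18 entries, every one matches. The claim holds.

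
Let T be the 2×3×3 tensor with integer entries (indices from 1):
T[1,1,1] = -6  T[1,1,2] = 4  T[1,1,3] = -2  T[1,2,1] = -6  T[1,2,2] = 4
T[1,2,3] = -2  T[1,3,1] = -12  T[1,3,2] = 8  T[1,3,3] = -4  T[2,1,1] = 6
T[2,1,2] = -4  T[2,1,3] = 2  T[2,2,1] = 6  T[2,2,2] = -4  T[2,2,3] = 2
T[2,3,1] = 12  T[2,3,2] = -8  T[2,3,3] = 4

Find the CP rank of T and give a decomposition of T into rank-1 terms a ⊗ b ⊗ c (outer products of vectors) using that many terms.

rank(T) = 1

Lower bound: T ≠ 0 (e.g. T[1,1,1] = -6), so rank(T) ≥ 1.
Upper bound: if T = a ⊗ b ⊗ c then every fibre of T is a multiple of the corresponding factor, so read the factors off the fibres through the nonzero entry T[1,1,1] = -6.
The mode-1 fibre T[:,1,1] = [-6, 6] gives a = [1, -1] (primitive direction); the mode-2 fibre T[1,:,1] = [-6, -6, -12] gives b = [1, 1, 2]; then c[k] = T[1,1,k] / (a[1]·b[1]) = [-6, 4, -2] / 1 = [-6, 4, -2].
Expanding [1, -1] ⊗ [1, 1, 2] ⊗ [-6, 4, -2] reproduces all 18 entries of T, so T = [1, -1] ⊗ [1, 1, 2] ⊗ [-6, 4, -2] and rank(T) ≤ 1.
These bounds meet, so rank(T) = 1.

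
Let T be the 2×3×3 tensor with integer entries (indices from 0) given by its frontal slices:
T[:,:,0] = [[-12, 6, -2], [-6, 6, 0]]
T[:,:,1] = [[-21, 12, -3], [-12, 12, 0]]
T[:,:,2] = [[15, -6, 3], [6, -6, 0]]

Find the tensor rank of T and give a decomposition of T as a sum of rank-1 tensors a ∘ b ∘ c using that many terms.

rank(T) = 2

Lower bound: the mode-2 unfolding of T (rows indexed by j, columns by (i,k) = (0,0), (0,1), (0,2), (1,0), (1,1), (1,2)) is [[-12, -21, 15, -6, -12, 6], [6, 12, -6, 6, 12, -6], [-2, -3, 3, 0, 0, 0]].
There the 2×2 minor on rows j ∈ {0, 1}, columns (i,k) ∈ {(0,0), (0,1)} is det [[-12, -21], [6, 12]] = -18 ≠ 0, so this unfolding has rank ≥ 2; CP rank is at least every unfolding rank, so rank(T) ≥ 2. (Flattening ranks never certify an upper bound on CP rank; for that we must actually write T with 2 rank-1 terms.)
Upper bound — finding two terms. Write S_k = T[:,:,k] for the frontal slices: S₀ = [[-12, 6, -2], [-6, 6, 0]], S₁ = [[-21, 12, -3], [-12, 12, 0]], S₂ = [[15, -6, 3], [6, -6, 0]].
If T = a₁ ∘ b₁ ∘ c₁ + a₂ ∘ b₂ ∘ c₂ then each S_k = c₁[k]·a₁b₁ᵀ + c₂[k]·a₂b₂ᵀ. S₀ and S₁ are linearly independent, so a₁b₁ᵀ and a₂b₂ᵀ must span the same plane of matrices: they are the rank-1 matrices of the form x·S₀ + y·S₁.
The 2×2 minor of x·S₀ + y·S₁ on rows {0,1}, columns {0,1} is −36·x² − 126·xy − 108·y² = (-18)·(2·x + 3·y)(x + 2·y), vanishing at (x:y) = (3:-2) and (2:-1).
M₁ = 3·S₀ − 2·S₁ = [[6, -6, 0], [6, -6, 0]] = 6·[1, 1][1, -1, 0]ᵀ and M₂ = 2·S₀ − S₁ = [[-3, 0, -1], [0, 0, 0]] = −[1, 0][3, 0, 1]ᵀ, so take a₁ = [1, 1], b₁ = [1, -1, 0], a₂ = [1, 0], b₂ = [3, 0, 1].
Each slice is an integer combination of E₁ = a₁b₁ᵀ and E₂ = a₂b₂ᵀ: S₀ = −6·E₁ − 2·E₂, S₁ = −12·E₁ − 3·E₂, S₂ = 6·E₁ + 3·E₂; reading off coefficients, c₁ = [-6, -12, 6] and c₂ = [-2, -3, 3].
Hence T = [1, 1] ∘ [1, -1, 0] ∘ [-6, -12, 6] + [1, 0] ∘ [3, 0, 1] ∘ [-2, -3, 3], so rank(T) ≤ 2.
These bounds meet, so rank(T) = 2.
Check entry T[1,2,0] = 0: (1)·(0)·(-6) + (0)·(1)·(-2) = 0.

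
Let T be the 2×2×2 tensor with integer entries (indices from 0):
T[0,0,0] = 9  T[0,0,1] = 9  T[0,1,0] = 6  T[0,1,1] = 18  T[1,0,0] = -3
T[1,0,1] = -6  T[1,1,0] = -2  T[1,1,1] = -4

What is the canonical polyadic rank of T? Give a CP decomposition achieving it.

rank(T) = 2

Lower bound: the mode-2 unfolding of T (rows indexed by j, columns by (i,k) = (0,0), (0,1), (1,0), (1,1)) is [[9, 9, -3, -6], [6, 18, -2, -4]].
There the 2×2 minor on rows j ∈ {0, 1}, columns (i,k) ∈ {(0,0), (0,1)} is det [[9, 9], [6, 18]] = 108 ≠ 0, so this unfolding has rank ≥ 2; CP rank is at least every unfolding rank, so rank(T) ≥ 2. (Unfolding ranks only ever bound the CP rank from below — rank(T) can be strictly larger than all of them — so the matching upper bound has to come from an explicit 2-term decomposition.)
Upper bound — finding two terms. Write S_k = T[:,:,k] for the frontal slices: S₀ = [[9, 6], [-3, -2]], S₁ = [[9, 18], [-6, -4]].
If T = a₁ ⊗ b₁ ⊗ c₁ + a₂ ⊗ b₂ ⊗ c₂ then each S_k = c₁[k]·a₁b₁ᵀ + c₂[k]·a₂b₂ᵀ. S₀ and S₁ are linearly independent, so a₁b₁ᵀ and a₂b₂ᵀ must span the same plane of matrices: they are the rank-1 matrices of the form x·S₀ + y·S₁.
det(x·S₀ + y·S₁) is 36·xy + 72·y² = 36·(x + 2·y)(y), vanishing at (x:y) = (2:-1) and (1:0).
M₁ = 2·S₀ − S₁ = [[9, -6], [0, 0]] = 3·[1, 0][3, -2]ᵀ and M₂ = S₀ = [[9, 6], [-3, -2]] = [3, -1][3, 2]ᵀ, so take a₁ = [1, 0], b₁ = [3, -2], a₂ = [3, -1], b₂ = [3, 2].
Each slice is an integer combination of E₁ = a₁b₁ᵀ and E₂ = a₂b₂ᵀ: S₀ = E₂, S₁ = −3·E₁ + 2·E₂; reading off coefficients, c₁ = [0, -3] and c₂ = [1, 2].
Hence T = [1, 0] ⊗ [3, -2] ⊗ [0, -3] + [3, -1] ⊗ [3, 2] ⊗ [1, 2], so rank(T) ≤ 2.
These bounds meet, so rank(T) = 2.
Check entry T[1,0,0] = -3: (0)·(3)·(0) + (-1)·(3)·(1) = -3.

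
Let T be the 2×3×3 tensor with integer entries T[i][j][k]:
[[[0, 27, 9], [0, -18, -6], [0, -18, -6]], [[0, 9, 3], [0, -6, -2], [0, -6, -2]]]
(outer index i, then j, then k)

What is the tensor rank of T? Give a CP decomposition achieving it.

Lower bound: T ≠ 0 (e.g. T[0,0,1] = 27), so rank(T) ≥ 1.
Upper bound: if T = a (x) b (x) c then every fibre of T is a multiple of the corresponding factor, so read the factors off the fibres through the nonzero entry T[0,0,1] = 27.
The mode-1 fibre T[:,0,1] = [27, 9] gives a = [3, 1] (primitive direction); the mode-2 fibre T[0,:,1] = [27, -18, -18] gives b = [3, -2, -2]; then c[k] = T[0,0,k] / (a[0]·b[0]) = [0, 27, 9] / 9 = [0, 3, 1].
Expanding [3, 1] (x) [3, -2, -2] (x) [0, 3, 1] reproduces all 18 entries of T, so T = [3, 1] (x) [3, -2, -2] (x) [0, 3, 1] and rank(T) ≤ 1.
These bounds meet, so rank(T) = 1.

rank(T) = 1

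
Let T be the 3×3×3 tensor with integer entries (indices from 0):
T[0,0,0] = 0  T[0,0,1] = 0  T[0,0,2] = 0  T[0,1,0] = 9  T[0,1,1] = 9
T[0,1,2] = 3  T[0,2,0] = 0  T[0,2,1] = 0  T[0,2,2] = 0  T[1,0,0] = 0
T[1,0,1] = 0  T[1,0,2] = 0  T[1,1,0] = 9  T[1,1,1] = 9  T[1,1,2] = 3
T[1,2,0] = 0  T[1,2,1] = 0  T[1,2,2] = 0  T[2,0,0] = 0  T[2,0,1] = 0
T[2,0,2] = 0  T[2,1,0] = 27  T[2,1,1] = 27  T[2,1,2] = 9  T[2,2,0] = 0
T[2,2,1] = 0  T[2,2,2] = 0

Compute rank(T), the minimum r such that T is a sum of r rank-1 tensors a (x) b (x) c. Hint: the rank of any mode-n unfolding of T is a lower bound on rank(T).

Lower bound: T ≠ 0 (e.g. T[0,1,0] = 9), so rank(T) ≥ 1.
Upper bound: if T = a (x) b (x) c then every fibre of T is a multiple of the corresponding factor, so read the factors off the fibres through the nonzero entry T[0,1,0] = 9.
The mode-1 fibre T[:,1,0] = [9, 9, 27] gives a = (1, 1, 3) (primitive direction); the mode-2 fibre T[0,:,0] = [0, 9, 0] gives b = (0, 1, 0); then c[k] = T[0,1,k] / (a[0]·b[1]) = [9, 9, 3] / 1 = (9, 9, 3).
Expanding (1, 1, 3) (x) (0, 1, 0) (x) (9, 9, 3) reproduces all 27 entries of T, so T = (1, 1, 3) (x) (0, 1, 0) (x) (9, 9, 3) and rank(T) ≤ 1.
These bounds meet, so rank(T) = 1.
Check entry T[2,2,1] = 0: (3)·(0)·(9) = 0.

1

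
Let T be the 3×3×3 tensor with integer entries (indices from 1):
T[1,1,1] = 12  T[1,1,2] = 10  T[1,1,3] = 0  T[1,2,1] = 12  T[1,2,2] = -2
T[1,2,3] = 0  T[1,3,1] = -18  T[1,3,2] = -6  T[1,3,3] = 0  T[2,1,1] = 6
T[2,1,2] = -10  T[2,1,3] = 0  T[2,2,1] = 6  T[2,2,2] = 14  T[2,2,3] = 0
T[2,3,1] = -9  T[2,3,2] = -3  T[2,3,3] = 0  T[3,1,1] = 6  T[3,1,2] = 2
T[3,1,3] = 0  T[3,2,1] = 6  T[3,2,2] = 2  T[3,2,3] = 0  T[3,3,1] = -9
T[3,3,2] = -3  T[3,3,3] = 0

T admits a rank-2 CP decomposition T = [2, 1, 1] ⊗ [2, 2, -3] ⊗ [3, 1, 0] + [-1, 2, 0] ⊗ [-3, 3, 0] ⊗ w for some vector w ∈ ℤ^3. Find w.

Subtract the known terms from T to get the rank-1 residual R = [-1, 2, 0] ⊗ [-3, 3, 0] ⊗ w, so R[i,j,k] = a[i]·b[j]·w[k]. Pick indices with nonzero a[1]·b[1] = (-1)·(-3) = 3. Only the fibre through (1,1,·) is needed: R[1,1,:] = T[1,1,:] − Σₗ aₗ[1]bₗ[1]cₗ = [12, 10, 0] − (2)·(2)·[3, 1, 0] = [0, 6, 0]. Then w[k] = R[1,1,k] / 3 for each k, giving w = [0, 6, 0] / 3 = [0, 2, 0].

w = [0, 2, 0]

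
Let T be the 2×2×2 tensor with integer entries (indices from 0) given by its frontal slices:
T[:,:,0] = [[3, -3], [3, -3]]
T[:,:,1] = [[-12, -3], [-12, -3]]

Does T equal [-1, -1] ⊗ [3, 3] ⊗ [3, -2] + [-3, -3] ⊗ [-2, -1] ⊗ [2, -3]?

Yes

Reconstruct entrywise from the claimed factors. For example, T[1,1,1] = -3 and Σₗ aₗ[1]bₗ[1]cₗ[1] = (-1)·(3)·(-2) + (-3)·(-1)·(-3) = -3; checking all 8 entries, every one matches. The claim holds.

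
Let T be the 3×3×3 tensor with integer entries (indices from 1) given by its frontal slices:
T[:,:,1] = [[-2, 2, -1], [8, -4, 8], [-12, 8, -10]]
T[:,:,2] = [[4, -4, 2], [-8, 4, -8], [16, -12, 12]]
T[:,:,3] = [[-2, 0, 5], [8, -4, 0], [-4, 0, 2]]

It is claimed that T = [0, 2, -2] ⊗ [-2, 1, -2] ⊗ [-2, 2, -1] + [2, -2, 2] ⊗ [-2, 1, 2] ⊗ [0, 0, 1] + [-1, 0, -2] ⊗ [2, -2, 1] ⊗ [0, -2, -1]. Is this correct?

No

Reconstruct entry (1,1,1) from the claimed factors: Σₗ aₗ[1]bₗ[1]cₗ[1] = (0)·(-2)·(-2) + (2)·(-2)·(0) + (-1)·(2)·(0) = 0, but T[1,1,1] = -2. The claim is false.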